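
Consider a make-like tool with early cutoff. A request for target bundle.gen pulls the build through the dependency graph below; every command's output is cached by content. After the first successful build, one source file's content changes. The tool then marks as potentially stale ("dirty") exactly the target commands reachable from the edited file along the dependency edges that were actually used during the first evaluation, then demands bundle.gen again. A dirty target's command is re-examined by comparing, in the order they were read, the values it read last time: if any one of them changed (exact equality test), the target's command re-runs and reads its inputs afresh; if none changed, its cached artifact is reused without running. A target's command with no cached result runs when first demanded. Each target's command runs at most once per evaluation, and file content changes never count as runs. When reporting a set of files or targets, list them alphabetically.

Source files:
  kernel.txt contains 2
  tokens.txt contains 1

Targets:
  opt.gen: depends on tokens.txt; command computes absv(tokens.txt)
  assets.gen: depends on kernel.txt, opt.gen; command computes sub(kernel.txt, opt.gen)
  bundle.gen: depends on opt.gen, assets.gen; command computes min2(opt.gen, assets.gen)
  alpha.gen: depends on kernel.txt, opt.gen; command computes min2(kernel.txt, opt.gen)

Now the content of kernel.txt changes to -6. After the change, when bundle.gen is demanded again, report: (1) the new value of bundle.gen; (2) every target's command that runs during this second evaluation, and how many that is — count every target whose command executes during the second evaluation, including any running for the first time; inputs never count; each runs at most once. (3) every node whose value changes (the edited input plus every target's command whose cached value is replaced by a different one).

Demanding bundle.gen again yields -7.
2 target commands run: assets.gen, bundle.gen.
The nodes whose values change: assets.gen, bundle.gen, kernel.txt.

First demand of the output computes:
  opt.gen = absv(1) = 1
  assets.gen = sub(2, 1) = 1
  bundle.gen = min2(1, 1) = 1

After the edit, cleaning proceeds:
  assets.gen: a read changed (kernel.txt 2->-6) — executes, giving -7.
  bundle.gen: a read changed (assets.gen 1->-7) — executes, giving -7.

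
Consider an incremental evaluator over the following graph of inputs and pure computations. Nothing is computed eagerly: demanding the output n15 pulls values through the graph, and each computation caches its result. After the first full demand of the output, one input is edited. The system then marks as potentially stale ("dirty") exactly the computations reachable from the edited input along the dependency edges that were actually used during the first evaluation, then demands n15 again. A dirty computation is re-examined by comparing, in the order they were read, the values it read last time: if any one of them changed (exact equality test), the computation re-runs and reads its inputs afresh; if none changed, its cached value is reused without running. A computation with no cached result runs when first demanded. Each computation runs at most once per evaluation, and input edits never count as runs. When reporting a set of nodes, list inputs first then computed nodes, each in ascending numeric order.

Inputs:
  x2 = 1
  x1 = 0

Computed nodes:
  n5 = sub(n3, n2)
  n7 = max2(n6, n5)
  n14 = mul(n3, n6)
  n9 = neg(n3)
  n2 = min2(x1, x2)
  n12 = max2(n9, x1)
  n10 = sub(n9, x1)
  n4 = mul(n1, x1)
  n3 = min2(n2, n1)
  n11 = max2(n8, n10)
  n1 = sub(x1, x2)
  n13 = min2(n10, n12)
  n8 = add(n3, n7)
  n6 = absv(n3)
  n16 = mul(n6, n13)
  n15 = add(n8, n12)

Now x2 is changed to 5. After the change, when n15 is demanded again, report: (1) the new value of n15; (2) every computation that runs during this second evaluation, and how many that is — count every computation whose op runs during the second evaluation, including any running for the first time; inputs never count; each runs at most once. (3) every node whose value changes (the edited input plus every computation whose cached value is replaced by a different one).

Initial pass — values computed on the first demand:
  n1 = sub(0, 1) = -1
  n2 = min2(0, 1) = 0
  n3 = min2(0, -1) = -1
  n5 = sub(-1, 0) = -1
  n6 = absv(-1) = 1
  n7 = max2(1, -1) = 1
  n8 = add(-1, 1) = 0
  n9 = neg(-1) = 1
  n12 = max2(1, 0) = 1
  n15 = add(0, 1) = 1

Second demand — change propagation:
  n1: re-runs because x2 1->5; new result -5.
  n2: re-runs because x2 1->5; new result 0 (unchanged).
  n3: re-runs because n1 -1->-5; new result -5.
  n5: re-runs because n3 -1->-5; new result -5.
  n6: re-runs because n3 -1->-5; new result 5.
  n7: re-runs because n6 1->5; n5 -1->-5; new result 5.
  n8: re-runs because n3 -1->-5; n7 1->5; new result 0 (unchanged).
  n9: re-runs because n3 -1->-5; new result 5.
  n12: re-runs because n9 1->5; new result 5.
  n15: re-runs because n12 1->5; new result 5.

n15 now evaluates to 5.
Run set: n1, n2, n3, n5, n6, n7, n8, n9, n12, n15 (10 run).
Changed values: x2, n1, n3, n5, n6, n7, n9, n12, n15.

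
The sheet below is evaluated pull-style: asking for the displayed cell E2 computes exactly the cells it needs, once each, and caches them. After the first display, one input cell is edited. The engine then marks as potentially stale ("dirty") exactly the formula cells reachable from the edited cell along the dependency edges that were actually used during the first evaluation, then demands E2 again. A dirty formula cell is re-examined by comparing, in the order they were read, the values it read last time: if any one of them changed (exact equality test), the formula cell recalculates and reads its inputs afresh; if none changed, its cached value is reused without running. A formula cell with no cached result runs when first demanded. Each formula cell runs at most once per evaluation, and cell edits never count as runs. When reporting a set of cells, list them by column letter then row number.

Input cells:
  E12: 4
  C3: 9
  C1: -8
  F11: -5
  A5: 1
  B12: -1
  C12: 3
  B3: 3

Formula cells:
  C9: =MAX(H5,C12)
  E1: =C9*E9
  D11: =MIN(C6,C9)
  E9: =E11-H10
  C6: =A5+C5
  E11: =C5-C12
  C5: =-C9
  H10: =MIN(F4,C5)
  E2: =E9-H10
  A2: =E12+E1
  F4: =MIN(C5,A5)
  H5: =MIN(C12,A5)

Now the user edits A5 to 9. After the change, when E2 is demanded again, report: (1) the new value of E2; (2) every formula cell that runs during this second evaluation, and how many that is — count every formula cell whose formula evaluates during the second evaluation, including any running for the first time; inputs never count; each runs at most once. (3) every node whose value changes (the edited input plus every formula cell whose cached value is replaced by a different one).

First demand of the output computes:
  H5 = MIN(3, 1) = 1
  C9 = MAX(1, 3) = 3
  C5 = -(3) = -3
  E11 = -3 - 3 = -6
  F4 = MIN(-3, 1) = -3
  H10 = MIN(-3, -3) = -3
  E9 = -6 - -3 = -3
  E2 = -3 - -3 = 0

After the edit, cleaning proceeds:
  H5: a read changed (A5 1->9) — executes, giving 3.
  C9: a read changed (H5 1->3) — executes, giving 3 — identical to its old value.
  C5: dirty, but its reads are unchanged (C9 unchanged); cached -3 stands.
  E11: dirty, but its reads are unchanged (C5 unchanged, C12 unchanged); cached -6 stands.
  F4: a read changed (A5 1->9) — executes, giving -3 — identical to its old value.
  H10: dirty, but its reads are unchanged (F4 unchanged, C5 unchanged); cached -3 stands.
  E9: dirty, but its reads are unchanged (E11 unchanged, H10 unchanged); cached -3 stands.
  E2: dirty, but its reads are unchanged (E9 unchanged, H10 unchanged); cached 0 stands.

Note where the cutoff bites: C5 is checked, finds nothing changed, and keeps its cache.

Demanding E2 again yields 0.
3 formula cells run: C9, F4, H5.
The nodes whose values change: A5, H5.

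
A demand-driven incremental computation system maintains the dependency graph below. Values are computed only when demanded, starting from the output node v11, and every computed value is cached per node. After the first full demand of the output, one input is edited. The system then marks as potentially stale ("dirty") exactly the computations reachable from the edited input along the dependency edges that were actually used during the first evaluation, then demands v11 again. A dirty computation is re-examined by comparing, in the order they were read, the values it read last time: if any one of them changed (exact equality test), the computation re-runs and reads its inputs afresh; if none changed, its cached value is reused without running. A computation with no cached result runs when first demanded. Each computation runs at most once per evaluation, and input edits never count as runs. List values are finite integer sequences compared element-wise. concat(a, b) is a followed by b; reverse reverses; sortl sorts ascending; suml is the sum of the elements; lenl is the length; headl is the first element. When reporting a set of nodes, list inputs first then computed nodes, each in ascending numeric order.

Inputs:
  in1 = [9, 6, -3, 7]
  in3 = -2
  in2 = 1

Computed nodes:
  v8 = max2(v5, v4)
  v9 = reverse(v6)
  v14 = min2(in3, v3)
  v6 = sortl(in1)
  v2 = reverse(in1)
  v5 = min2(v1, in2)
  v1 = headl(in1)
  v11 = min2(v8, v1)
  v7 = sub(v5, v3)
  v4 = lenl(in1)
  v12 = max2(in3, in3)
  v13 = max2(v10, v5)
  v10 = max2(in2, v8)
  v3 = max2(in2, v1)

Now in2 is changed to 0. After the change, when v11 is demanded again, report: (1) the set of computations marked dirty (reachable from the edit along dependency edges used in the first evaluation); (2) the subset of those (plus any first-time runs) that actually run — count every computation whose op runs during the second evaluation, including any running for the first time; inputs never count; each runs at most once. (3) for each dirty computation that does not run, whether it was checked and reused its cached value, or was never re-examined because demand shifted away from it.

Marked dirty: v5, v8, v11.
Computations that run: v5, v8 — 2 in total.
Checked but reused from cache: v11.
Key observation: the change is absorbed at v8 — it re-runs but produces the same value, and the output's value is unchanged.

First evaluation (everything demanded from the output):
  v1 = headl([9, 6, -3, 7]) = 9
  v4 = lenl([9, 6, -3, 7]) = 4
  v5 = min2(9, 1) = 1
  v8 = max2(1, 4) = 4
  v11 = min2(4, 9) = 4

Propagation after the edit:
  v5: runs — in2 1->0; result 0.
  v8: runs — v5 1->0; result 4 (same value as before).
  v11: checked — values it read are unchanged (v8 unchanged, v1 unchanged); reused cached 4 without running.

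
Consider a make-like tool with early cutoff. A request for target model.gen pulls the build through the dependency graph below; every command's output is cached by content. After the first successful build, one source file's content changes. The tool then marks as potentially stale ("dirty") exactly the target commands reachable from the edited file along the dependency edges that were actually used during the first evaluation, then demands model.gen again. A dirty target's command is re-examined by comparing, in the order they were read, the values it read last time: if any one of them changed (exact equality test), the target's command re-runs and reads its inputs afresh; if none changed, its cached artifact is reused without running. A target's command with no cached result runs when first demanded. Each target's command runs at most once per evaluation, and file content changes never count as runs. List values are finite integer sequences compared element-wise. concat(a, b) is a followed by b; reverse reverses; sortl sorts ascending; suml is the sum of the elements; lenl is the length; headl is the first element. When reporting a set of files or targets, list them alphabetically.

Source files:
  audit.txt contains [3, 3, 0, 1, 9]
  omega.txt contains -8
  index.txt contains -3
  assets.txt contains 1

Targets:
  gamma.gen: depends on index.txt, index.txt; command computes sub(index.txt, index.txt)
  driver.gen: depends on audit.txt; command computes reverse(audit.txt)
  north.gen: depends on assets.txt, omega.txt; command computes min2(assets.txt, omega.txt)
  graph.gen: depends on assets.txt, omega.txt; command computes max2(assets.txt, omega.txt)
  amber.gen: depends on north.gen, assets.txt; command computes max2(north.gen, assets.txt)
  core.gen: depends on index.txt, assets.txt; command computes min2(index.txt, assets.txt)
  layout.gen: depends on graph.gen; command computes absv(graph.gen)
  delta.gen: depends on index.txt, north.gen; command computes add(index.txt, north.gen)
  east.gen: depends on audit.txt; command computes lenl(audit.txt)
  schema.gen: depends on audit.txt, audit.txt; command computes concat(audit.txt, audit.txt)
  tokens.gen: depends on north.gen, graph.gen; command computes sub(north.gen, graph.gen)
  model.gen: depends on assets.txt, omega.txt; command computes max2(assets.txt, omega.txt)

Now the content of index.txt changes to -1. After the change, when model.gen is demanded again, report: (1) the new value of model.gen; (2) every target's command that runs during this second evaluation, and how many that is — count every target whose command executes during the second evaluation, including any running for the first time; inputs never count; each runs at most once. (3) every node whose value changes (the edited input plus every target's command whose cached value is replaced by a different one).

First demand of the output computes:
  model.gen = max2(1, -8) = 1

After the edit, cleaning proceeds:
  index.txt only reaches undemanded nodes; the second demand re-runs nothing.

Note the shortcut — index.txt feeds only undemanded nodes, so no recomputation happens.

Demanding model.gen again yields 1.
0 target commands run: none.
The nodes whose values change: index.txt.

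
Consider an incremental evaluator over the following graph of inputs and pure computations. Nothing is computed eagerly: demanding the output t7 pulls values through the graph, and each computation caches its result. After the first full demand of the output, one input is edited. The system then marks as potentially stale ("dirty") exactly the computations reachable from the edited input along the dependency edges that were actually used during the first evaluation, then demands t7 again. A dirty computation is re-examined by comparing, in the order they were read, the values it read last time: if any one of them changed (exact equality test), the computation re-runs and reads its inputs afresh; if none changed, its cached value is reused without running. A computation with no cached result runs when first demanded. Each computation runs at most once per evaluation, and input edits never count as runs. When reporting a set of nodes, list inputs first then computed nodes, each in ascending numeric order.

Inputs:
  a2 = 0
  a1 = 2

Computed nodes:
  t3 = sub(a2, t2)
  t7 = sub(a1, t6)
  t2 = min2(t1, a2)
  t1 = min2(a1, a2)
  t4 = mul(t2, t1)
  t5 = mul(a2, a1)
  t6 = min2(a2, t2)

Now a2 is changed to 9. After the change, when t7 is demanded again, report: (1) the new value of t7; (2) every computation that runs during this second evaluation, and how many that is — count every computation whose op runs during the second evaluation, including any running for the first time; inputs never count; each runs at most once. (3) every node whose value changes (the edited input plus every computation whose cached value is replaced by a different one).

t7 now evaluates to 0.
Run set: t1, t2, t6, t7 (4 run).
Changed values: a2, t1, t2, t6, t7.

Initial pass — values computed on the first demand:
  t1 = min2(2, 0) = 0
  t2 = min2(0, 0) = 0
  t6 = min2(0, 0) = 0
  t7 = sub(2, 0) = 2

Second demand — change propagation:
  t1: re-runs because a2 0->9; new result 2.
  t2: re-runs because t1 0->2; a2 0->9; new result 2.
  t6: re-runs because a2 0->9; t2 0->2; new result 2.
  t7: re-runs because t6 0->2; new result 0.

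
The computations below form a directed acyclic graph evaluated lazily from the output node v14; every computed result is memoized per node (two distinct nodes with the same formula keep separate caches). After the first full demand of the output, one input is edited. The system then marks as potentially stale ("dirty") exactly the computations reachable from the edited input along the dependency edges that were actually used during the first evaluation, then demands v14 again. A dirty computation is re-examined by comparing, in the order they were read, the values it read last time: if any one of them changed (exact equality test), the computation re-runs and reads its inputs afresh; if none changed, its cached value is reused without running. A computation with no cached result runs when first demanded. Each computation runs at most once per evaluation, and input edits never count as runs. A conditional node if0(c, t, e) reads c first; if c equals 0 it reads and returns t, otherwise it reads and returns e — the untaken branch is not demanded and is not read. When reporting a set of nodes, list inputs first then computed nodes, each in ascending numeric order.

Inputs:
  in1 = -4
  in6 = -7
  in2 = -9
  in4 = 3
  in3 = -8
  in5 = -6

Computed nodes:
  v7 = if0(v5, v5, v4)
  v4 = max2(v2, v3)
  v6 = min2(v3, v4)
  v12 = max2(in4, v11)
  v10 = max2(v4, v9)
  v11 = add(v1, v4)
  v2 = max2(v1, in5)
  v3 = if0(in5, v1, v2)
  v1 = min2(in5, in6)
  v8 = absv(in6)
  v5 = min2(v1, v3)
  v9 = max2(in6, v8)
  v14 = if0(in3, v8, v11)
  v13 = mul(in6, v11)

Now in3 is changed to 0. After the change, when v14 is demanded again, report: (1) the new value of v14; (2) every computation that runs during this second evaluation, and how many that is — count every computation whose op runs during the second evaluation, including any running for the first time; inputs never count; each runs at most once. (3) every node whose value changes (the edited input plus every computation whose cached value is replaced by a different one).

First demand of the output computes:
  v1 = min2(-6, -7) = -7
  v2 = max2(-7, -6) = -6
  v3 = if0(in5=-6 -> else branch v2) = -6
  v4 = max2(-6, -6) = -6
  v11 = add(-7, -6) = -13
  v14 = if0(in3=-8 -> else branch v11) = -13

After the edit, cleaning proceeds:
  v8: had never run; runs now, result 7.
  v14: a read changed (in3 -8->0) — executes, giving 7.

Note the branch switch — v8 had no cache and runs now for the first time.

Demanding v14 again yields 7.
2 computations run: v8, v14.
The nodes whose values change: in3, v14.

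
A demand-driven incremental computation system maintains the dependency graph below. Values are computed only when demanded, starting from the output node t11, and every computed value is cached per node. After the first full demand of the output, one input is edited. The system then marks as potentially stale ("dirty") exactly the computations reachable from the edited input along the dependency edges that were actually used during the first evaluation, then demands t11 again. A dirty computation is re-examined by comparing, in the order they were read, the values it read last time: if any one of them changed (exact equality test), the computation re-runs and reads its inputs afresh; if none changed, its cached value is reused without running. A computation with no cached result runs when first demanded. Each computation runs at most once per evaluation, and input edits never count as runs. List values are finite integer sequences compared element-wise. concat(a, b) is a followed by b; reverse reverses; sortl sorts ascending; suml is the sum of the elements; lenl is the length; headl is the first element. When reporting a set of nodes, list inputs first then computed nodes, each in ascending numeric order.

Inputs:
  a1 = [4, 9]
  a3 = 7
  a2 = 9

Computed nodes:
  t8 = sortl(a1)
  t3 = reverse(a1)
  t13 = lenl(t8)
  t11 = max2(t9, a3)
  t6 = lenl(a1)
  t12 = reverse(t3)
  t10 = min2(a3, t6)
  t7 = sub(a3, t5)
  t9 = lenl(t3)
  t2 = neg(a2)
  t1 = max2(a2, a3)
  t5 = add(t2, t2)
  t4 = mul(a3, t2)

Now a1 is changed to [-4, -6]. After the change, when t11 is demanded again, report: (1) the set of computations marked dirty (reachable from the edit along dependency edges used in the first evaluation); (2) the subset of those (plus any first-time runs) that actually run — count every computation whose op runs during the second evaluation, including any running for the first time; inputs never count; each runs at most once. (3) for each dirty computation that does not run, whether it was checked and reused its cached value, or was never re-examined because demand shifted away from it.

Marked dirty: t3, t9, t11.
Computations that run: t3, t9 — 2 in total.
Checked but reused from cache: t11.
Key observation: the change is absorbed at t9 — it re-runs but produces the same value, and the output's value is unchanged.

First evaluation (everything demanded from the output):
  t3 = reverse([4, 9]) = [9, 4]
  t9 = lenl([9, 4]) = 2
  t11 = max2(2, 7) = 7

Propagation after the edit:
  t3: runs — a1 [4, 9]->[-4, -6]; result [-6, -4].
  t9: runs — t3 [9, 4]->[-6, -4]; result 2 (same value as before).
  t11: checked — values it read are unchanged (t9 unchanged, a3 unchanged); reused cached 7 without running.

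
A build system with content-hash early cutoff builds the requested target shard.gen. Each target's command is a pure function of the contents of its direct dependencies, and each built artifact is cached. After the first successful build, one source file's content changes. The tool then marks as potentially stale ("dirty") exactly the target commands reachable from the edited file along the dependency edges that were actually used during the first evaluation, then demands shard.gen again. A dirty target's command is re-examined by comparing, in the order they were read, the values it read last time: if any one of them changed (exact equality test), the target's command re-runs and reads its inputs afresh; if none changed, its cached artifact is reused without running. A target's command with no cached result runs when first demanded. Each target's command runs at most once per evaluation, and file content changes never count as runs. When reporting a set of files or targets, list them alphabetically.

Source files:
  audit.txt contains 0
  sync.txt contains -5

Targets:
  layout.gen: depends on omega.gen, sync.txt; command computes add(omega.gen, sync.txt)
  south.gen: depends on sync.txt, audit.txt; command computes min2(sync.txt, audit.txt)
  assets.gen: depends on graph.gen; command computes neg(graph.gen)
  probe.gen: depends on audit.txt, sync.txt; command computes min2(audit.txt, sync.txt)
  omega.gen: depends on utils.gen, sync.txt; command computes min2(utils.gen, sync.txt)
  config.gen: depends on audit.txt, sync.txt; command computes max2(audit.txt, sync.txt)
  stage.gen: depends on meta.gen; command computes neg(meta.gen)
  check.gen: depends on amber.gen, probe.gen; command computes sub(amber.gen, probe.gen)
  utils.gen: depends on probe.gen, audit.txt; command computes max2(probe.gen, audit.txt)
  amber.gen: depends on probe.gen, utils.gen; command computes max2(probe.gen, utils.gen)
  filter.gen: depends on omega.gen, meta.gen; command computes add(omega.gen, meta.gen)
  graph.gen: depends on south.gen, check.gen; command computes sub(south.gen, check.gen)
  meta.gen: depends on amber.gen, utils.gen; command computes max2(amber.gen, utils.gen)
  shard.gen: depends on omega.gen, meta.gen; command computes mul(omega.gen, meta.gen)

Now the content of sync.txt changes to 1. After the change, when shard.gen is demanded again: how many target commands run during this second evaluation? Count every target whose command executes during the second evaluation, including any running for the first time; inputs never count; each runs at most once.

First evaluation (everything demanded from the output):
  probe.gen = min2(0, -5) = -5
  utils.gen = max2(-5, 0) = 0
  amber.gen = max2(-5, 0) = 0
  meta.gen = max2(0, 0) = 0
  omega.gen = min2(0, -5) = -5
  shard.gen = mul(-5, 0) = 0

Propagation after the edit:
  probe.gen: runs — sync.txt -5->1; result 0.
  utils.gen: runs — probe.gen -5->0; result 0 (same value as before).
  amber.gen: runs — probe.gen -5->0; result 0 (same value as before).
  meta.gen: checked — values it read are unchanged (amber.gen unchanged, utils.gen unchanged); reused cached 0 without running.
  omega.gen: runs — sync.txt -5->1; result 0.
  shard.gen: runs — omega.gen -5->0; result 0 (same value as before).

Key observation: the cutoff stops propagation at meta.gen — its inputs' values are unchanged, so it reuses its cache.

Target commands that run: amber.gen, omega.gen, probe.gen, shard.gen, utils.gen — 5 in total.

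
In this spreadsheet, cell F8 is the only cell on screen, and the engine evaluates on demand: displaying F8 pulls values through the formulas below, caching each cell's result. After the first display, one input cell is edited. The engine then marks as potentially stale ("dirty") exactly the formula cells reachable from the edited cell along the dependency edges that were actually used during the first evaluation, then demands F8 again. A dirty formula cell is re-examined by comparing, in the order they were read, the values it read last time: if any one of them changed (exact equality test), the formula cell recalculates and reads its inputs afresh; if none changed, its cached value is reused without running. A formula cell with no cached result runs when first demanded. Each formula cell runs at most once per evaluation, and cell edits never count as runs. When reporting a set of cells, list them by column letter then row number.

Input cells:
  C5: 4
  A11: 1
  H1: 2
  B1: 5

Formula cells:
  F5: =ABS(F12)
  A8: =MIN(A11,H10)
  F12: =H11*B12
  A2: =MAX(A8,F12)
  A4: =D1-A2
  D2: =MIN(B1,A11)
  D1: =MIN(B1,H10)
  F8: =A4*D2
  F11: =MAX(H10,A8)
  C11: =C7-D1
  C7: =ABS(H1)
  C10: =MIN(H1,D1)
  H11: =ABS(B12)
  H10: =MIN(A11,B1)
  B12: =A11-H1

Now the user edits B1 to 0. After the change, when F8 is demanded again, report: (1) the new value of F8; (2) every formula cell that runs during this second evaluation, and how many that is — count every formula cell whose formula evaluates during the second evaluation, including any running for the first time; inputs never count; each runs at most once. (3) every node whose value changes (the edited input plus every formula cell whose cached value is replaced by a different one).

F8 now evaluates to 0.
Run set: A2, A4, A8, D1, D2, F8, H10 (7 run).
Changed values: A2, A8, B1, D1, D2, H10.

Initial pass — values computed on the first demand:
  B12 = 1 - 2 = -1
  D2 = MIN(5, 1) = 1
  H10 = MIN(1, 5) = 1
  A8 = MIN(1, 1) = 1
  D1 = MIN(5, 1) = 1
  H11 = ABS(-1) = 1
  F12 = 1 * -1 = -1
  A2 = MAX(1, -1) = 1
  A4 = 1 - 1 = 0
  F8 = 0 * 1 = 0

Second demand — change propagation:
  D2: re-runs because B1 5->0; new result 0.
  H10: re-runs because B1 5->0; new result 0.
  A8: re-runs because H10 1->0; new result 0.
  A2: re-runs because A8 1->0; new result 0.
  D1: re-runs because B1 5->0; H10 1->0; new result 0.
  A4: re-runs because D1 1->0; A2 1->0; new result 0 (unchanged).
  F8: re-runs because D2 1->0; new result 0 (unchanged).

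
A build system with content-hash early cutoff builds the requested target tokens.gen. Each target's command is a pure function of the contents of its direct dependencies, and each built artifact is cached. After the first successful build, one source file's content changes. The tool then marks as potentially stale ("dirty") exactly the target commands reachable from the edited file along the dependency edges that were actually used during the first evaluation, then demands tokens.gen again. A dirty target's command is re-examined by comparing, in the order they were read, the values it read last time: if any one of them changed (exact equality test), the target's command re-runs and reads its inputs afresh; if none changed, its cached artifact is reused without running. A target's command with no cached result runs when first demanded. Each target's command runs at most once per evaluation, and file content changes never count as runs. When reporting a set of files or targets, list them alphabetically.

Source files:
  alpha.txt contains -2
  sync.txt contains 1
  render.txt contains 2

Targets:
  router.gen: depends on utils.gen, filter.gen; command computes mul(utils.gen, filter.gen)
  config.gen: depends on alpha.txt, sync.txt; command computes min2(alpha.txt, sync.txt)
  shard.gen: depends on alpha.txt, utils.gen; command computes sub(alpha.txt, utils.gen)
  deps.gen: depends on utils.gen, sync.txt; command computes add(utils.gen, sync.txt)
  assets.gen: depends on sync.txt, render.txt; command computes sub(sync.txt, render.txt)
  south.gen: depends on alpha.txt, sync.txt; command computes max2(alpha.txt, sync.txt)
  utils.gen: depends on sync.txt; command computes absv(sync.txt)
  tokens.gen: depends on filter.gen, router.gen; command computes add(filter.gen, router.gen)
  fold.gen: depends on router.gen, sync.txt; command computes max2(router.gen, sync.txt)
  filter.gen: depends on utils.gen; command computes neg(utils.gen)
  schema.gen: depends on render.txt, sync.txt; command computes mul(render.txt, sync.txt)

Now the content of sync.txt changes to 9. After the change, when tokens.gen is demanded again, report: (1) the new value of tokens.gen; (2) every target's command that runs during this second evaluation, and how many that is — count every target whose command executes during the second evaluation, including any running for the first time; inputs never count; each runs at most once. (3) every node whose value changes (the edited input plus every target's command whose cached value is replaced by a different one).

New value of tokens.gen: -90.
Target commands that run: filter.gen, router.gen, tokens.gen, utils.gen — 4 in total.
Values that change: filter.gen, router.gen, sync.txt, tokens.gen, utils.gen.

First evaluation (everything demanded from the output):
  utils.gen = absv(1) = 1
  filter.gen = neg(1) = -1
  router.gen = mul(1, -1) = -1
  tokens.gen = add(-1, -1) = -2

Propagation after the edit:
  utils.gen: runs — sync.txt 1->9; result 9.
  filter.gen: runs — utils.gen 1->9; result -9.
  router.gen: runs — utils.gen 1->9; filter.gen -1->-9; result -81.
  tokens.gen: runs — filter.gen -1->-9; router.gen -1->-81; result -90.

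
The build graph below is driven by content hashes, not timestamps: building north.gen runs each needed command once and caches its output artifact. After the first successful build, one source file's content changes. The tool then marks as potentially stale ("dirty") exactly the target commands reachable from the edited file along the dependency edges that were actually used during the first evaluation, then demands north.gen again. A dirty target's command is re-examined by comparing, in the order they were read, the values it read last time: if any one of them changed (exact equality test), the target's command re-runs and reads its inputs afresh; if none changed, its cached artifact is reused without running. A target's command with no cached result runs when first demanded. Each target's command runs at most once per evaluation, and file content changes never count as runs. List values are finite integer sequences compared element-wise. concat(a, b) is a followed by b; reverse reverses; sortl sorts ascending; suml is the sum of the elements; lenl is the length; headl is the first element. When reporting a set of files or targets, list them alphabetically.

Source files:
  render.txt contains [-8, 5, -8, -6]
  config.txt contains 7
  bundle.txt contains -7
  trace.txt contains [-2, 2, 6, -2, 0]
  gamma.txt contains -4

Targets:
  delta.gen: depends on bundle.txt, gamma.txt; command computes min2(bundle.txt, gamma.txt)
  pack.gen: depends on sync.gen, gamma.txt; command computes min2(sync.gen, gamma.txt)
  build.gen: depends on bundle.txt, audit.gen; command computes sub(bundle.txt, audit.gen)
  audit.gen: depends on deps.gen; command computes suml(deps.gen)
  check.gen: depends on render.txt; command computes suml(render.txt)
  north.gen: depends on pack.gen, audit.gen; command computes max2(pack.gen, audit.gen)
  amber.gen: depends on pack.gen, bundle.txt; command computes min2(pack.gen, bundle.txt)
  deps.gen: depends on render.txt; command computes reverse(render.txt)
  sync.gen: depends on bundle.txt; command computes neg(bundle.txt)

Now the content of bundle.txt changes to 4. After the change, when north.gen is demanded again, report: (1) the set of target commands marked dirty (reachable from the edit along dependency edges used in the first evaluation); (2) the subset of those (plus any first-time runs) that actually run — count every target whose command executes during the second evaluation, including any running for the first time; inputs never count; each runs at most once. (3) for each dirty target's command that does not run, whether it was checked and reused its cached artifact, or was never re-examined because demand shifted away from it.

Dirty set: north.gen, pack.gen, sync.gen.
Run set: pack.gen, sync.gen (2 run).
Re-examined without running (cache reused): north.gen.
The important point: pack.gen recomputes to an identical value, and the output ends up unchanged.

Initial pass — values computed on the first demand:
  deps.gen = reverse([-8, 5, -8, -6]) = [-6, -8, 5, -8]
  audit.gen = suml([-6, -8, 5, -8]) = -17
  sync.gen = neg(-7) = 7
  pack.gen = min2(7, -4) = -4
  north.gen = max2(-4, -17) = -4

Second demand — change propagation:
  sync.gen: re-runs because bundle.txt -7->4; new result -4.
  pack.gen: re-runs because sync.gen 7->-4; new result -4 (unchanged).
  north.gen: re-examined; everything it read last time is the same (pack.gen unchanged, audit.gen unchanged) — cache -4 kept, no run.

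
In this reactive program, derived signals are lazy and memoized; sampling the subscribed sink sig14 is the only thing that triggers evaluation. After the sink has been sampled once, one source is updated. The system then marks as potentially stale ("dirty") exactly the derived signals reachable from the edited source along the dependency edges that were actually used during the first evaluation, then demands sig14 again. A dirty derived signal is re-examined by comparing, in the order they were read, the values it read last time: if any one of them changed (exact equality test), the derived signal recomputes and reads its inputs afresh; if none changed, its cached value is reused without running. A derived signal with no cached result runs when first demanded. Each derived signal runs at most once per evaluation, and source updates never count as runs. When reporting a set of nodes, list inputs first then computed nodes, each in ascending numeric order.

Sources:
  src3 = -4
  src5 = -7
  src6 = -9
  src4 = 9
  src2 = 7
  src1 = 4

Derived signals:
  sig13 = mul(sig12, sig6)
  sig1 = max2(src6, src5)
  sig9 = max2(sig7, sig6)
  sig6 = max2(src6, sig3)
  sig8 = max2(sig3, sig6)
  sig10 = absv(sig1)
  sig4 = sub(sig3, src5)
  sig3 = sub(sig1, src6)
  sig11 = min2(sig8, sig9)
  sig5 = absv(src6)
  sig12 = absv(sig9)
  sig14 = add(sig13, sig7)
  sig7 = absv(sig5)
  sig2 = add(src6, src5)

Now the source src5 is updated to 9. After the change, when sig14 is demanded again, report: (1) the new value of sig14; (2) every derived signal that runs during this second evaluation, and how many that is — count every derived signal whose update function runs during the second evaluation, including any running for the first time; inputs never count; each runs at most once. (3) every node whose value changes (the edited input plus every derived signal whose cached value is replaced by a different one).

First demand of the output computes:
  sig1 = max2(-9, -7) = -7
  sig3 = sub(-7, -9) = 2
  sig5 = absv(-9) = 9
  sig6 = max2(-9, 2) = 2
  sig7 = absv(9) = 9
  sig9 = max2(9, 2) = 9
  sig12 = absv(9) = 9
  sig13 = mul(9, 2) = 18
  sig14 = add(18, 9) = 27

After the edit, cleaning proceeds:
  sig1: a read changed (src5 -7->9) — executes, giving 9.
  sig3: a read changed (sig1 -7->9) — executes, giving 18.
  sig6: a read changed (sig3 2->18) — executes, giving 18.
  sig9: a read changed (sig6 2->18) — executes, giving 18.
  sig12: a read changed (sig9 9->18) — executes, giving 18.
  sig13: a read changed (sig12 9->18; sig6 2->18) — executes, giving 324.
  sig14: a read changed (sig13 18->324) — executes, giving 333.

Demanding sig14 again yields 333.
7 derived signals run: sig1, sig3, sig6, sig9, sig12, sig13, sig14.
The nodes whose values change: src5, sig1, sig3, sig6, sig9, sig12, sig13, sig14.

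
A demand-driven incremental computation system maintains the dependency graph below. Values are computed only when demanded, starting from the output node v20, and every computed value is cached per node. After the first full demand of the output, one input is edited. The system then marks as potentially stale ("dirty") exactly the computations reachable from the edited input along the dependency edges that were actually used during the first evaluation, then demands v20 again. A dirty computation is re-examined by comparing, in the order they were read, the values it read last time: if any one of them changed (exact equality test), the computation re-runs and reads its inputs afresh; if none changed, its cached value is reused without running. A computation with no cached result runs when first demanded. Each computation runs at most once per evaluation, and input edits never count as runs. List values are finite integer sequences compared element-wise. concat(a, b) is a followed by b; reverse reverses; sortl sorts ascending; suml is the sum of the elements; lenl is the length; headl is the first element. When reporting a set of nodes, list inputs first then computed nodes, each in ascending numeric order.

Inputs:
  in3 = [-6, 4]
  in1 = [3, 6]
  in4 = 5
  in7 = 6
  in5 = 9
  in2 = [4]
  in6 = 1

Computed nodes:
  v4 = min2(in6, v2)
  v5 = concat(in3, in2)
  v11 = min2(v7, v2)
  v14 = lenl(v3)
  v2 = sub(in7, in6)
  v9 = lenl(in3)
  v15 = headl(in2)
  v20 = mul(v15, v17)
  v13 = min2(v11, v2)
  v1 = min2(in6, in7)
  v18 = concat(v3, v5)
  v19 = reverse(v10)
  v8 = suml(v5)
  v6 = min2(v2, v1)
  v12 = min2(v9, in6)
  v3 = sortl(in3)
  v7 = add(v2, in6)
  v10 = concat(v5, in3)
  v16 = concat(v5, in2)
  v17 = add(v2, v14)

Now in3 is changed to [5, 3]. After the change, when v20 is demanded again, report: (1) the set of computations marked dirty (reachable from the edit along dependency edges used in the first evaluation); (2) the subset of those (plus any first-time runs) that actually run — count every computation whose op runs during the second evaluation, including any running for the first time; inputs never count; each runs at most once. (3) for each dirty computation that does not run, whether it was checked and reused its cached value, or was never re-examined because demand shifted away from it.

Marked dirty: v3, v14, v17, v20.
Computations that run: v3, v14 — 2 in total.
Checked but reused from cache: v17, v20.
Key observation: the change is absorbed at v14 — it re-runs but produces the same value, and the output's value is unchanged.

First evaluation (everything demanded from the output):
  v2 = sub(6, 1) = 5
  v3 = sortl([-6, 4]) = [-6, 4]
  v14 = lenl([-6, 4]) = 2
  v15 = headl([4]) = 4
  v17 = add(5, 2) = 7
  v20 = mul(4, 7) = 28

Propagation after the edit:
  v3: runs — in3 [-6, 4]->[5, 3]; result [3, 5].
  v14: runs — v3 [-6, 4]->[3, 5]; result 2 (same value as before).
  v17: checked — values it read are unchanged (v2 unchanged, v14 unchanged); reused cached 7 without running.
  v20: checked — values it read are unchanged (v15 unchanged, v17 unchanged); reused cached 28 without running.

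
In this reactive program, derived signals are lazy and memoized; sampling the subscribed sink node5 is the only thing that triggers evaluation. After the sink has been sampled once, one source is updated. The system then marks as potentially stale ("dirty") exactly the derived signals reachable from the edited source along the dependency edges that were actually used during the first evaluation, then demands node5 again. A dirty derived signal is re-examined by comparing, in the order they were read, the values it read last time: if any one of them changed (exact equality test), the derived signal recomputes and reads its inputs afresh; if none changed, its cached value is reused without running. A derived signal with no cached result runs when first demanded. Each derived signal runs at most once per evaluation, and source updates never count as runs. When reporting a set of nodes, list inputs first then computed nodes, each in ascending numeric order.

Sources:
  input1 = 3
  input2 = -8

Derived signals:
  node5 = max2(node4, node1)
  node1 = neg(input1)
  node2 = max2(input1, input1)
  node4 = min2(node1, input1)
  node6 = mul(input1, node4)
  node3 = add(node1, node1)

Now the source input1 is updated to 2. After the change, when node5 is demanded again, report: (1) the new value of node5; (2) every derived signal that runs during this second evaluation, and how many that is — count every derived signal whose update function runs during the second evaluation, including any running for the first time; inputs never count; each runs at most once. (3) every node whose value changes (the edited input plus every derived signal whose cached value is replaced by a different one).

First demand of the output computes:
  node1 = neg(3) = -3
  node4 = min2(-3, 3) = -3
  node5 = max2(-3, -3) = -3

After the edit, cleaning proceeds:
  node1: a read changed (input1 3->2) — executes, giving -2.
  node4: a read changed (node1 -3->-2; input1 3->2) — executes, giving -2.
  node5: a read changed (node4 -3->-2; node1 -3->-2) — executes, giving -2.

Demanding node5 again yields -2.
3 derived signals run: node1, node4, node5.
The nodes whose values change: input1, node1, node4, node5.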